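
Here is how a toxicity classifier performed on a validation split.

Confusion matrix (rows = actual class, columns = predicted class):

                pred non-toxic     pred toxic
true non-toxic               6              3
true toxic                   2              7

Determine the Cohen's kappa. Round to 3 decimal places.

0.444

Observed agreement pₒ = trace/N = 13/18 = 0.7222
Expected agreement pₑ = Σ (rowᵢ·colᵢ)/N² = (9·8 + 9·10)/18² = 0.5000
κ = (pₒ − pₑ)/(1 − pₑ) = (0.7222 − 0.5000)/(1 − 0.5000) = 0.444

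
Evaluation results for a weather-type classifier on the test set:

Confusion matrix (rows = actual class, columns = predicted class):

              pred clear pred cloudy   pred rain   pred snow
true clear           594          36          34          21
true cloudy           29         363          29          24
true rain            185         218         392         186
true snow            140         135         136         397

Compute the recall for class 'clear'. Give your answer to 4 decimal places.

Take TP from the diagonal, FP from the rest of the 'clear' prediction marginal, FN from the rest of the 'clear' actual marginal.
recall = TP/(TP+FN).
clear: TP=594, FN=36+34+21=91 → 594/685 = 0.86715

0.8672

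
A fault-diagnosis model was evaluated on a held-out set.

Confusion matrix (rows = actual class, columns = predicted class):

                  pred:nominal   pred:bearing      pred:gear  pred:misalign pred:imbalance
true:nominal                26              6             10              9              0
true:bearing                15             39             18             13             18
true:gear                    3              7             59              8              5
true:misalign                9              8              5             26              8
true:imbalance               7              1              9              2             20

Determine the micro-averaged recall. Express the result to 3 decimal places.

Micro-averaging pools counts across classes: ΣTP=170, ΣFP=161, ΣFN=161.
Micro-recall = TP/(TP+FN) on pooled counts = 0.514 (equals overall accuracy in single-label multiclass).

0.514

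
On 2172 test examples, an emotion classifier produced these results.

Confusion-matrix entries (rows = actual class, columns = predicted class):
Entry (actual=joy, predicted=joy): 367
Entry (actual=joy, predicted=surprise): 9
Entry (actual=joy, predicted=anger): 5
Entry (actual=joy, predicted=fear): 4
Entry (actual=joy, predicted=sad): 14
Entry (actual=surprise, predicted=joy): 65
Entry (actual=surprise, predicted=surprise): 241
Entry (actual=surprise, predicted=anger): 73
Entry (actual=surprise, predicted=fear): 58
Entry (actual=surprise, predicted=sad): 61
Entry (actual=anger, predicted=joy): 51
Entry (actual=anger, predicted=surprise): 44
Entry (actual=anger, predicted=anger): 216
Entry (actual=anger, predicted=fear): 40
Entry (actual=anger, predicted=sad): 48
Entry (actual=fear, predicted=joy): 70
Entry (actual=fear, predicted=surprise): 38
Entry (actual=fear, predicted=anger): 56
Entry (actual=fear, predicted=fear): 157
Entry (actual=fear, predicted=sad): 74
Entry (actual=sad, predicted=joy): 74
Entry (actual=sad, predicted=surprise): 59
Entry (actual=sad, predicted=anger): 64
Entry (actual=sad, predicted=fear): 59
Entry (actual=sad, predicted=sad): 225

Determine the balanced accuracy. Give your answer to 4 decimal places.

0.5621

Balanced accuracy = mean of per-class recall.
  joy: recall = 367/399 = 0.91980
  surprise: recall = 241/498 = 0.48394
  anger: recall = 216/399 = 0.54135
  fear: recall = 157/395 = 0.39747
  sad: recall = 225/481 = 0.46778
Mean = (0.91980 + 0.48394 + 0.54135 + 0.39747 + 0.46778) / 5 = 0.5621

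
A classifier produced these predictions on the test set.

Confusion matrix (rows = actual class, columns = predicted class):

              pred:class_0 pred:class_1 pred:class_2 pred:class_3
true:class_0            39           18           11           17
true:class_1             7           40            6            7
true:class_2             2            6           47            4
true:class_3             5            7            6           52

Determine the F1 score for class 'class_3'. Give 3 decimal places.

F1 score = 2·TP/(2·TP+FP+FN).
class_3: TP=52, FP=17+7+4=28, FN=5+7+6=18 → 104/150 = 0.6933

0.693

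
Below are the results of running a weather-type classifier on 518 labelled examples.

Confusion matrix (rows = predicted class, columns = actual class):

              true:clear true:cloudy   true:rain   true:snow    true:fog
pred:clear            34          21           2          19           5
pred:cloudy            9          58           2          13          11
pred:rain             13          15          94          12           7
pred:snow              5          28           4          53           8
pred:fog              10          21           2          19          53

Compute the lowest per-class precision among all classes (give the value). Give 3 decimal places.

Per-class precision (TP/(TP+FP)):
  clear: TP=34, FP=21+2+19+5=47 → 34/81 = 0.4198
  cloudy: TP=58, FP=9+2+13+11=35 → 58/93 = 0.6237
  rain: TP=94, FP=13+15+12+7=47 → 94/141 = 0.6667
  snow: TP=53, FP=5+28+4+8=45 → 53/98 = 0.5408
  fog: TP=53, FP=10+21+2+19=52 → 53/105 = 0.5048
Lowest is class 'clear' with precision = 0.420.

0.420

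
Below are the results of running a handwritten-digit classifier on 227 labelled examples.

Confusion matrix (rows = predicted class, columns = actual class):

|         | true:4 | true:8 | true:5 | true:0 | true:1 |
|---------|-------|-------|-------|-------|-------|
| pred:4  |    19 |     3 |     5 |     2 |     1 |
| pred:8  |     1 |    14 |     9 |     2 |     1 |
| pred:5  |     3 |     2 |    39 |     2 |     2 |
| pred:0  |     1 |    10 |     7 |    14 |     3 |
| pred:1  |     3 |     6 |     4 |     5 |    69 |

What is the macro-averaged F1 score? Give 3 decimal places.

0.626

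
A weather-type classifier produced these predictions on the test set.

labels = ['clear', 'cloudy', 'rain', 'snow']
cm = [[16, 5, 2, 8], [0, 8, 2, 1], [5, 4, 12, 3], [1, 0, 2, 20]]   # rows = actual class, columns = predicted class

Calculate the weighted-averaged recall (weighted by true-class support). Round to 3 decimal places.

0.629

Per-class recall (TP/(TP+FN)):
  clear: TP=16, FN=5+2+8=15 → 16/31 = 0.5161
  cloudy: TP=8, FN=0+2+1=3 → 8/11 = 0.7273
  rain: TP=12, FN=5+4+3=12 → 12/24 = 0.5000
  snow: TP=20, FN=1+0+2=3 → 20/23 = 0.8696
Weighted-recall = Σ (supportᵢ/N)·recallᵢ with N=89: (31/89)·0.5161 + (11/89)·0.7273 + (24/89)·0.5000 + (23/89)·0.8696 = 0.629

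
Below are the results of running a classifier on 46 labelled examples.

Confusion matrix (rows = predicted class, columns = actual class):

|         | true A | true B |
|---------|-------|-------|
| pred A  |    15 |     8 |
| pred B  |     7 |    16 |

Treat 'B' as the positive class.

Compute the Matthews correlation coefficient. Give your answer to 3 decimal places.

MCC = (TP·TN − FP·FN) / √((TP+FP)(TP+FN)(TN+FP)(TN+FN))
Numerator = 16·15 − 7·8 = 184
Denominator = √(23·24·22·23) = √279312 = 528.4998
MCC = 184 / 528.4998 = 0.348

0.348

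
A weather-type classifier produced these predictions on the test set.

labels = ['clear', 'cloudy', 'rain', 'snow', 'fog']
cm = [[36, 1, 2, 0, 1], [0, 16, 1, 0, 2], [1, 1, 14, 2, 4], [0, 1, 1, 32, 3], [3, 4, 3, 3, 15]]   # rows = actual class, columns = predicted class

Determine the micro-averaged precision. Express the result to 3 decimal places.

Micro-averaging pools counts across classes: ΣTP=113, ΣFP=33, ΣFN=33.
Micro-precision = TP/(TP+FP) on pooled counts = 0.774 (equals overall accuracy in single-label multiclass).

0.774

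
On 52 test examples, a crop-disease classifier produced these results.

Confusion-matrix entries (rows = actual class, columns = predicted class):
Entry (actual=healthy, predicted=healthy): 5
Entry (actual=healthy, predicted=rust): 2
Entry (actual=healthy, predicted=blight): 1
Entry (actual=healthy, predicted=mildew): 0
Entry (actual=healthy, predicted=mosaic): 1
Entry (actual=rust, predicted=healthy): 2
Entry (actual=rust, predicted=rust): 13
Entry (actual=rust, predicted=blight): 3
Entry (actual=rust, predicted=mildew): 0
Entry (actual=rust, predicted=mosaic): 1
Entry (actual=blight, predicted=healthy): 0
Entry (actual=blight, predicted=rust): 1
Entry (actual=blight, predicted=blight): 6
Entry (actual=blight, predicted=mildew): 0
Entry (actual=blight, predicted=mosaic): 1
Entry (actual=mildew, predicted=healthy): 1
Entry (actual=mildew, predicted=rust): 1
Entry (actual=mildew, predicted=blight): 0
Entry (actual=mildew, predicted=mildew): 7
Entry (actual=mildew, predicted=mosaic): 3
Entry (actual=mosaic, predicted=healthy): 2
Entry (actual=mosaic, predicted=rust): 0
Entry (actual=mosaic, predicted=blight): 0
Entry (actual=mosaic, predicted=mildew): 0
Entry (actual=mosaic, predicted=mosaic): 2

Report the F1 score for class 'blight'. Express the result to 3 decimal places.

0.667

Treat 'blight' as positive and all other classes as negative.
F1 score = 2·TP/(2·TP+FP+FN).
blight: TP=6, FP=1+3+0+0=4, FN=0+1+0+1=2 → 12/18 = 0.6667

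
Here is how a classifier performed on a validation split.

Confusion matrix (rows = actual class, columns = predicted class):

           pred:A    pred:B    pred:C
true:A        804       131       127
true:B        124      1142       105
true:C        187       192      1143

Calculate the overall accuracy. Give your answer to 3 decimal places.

0.781

Accuracy = trace / total = (804+1142+1143=3089) / 3955 = 3089/3955 = 0.781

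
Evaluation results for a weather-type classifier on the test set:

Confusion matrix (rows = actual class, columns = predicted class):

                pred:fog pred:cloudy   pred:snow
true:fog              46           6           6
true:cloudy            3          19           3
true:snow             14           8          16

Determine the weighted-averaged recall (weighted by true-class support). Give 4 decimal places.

0.6694

Per-class recall (TP/(TP+FN)):
  fog: TP=46, FN=6+6=12 → 46/58 = 0.79310
  cloudy: TP=19, FN=3+3=6 → 19/25 = 0.76000
  snow: TP=16, FN=14+8=22 → 16/38 = 0.42105
Weighted-recall = Σ (supportᵢ/N)·recallᵢ with N=121: (58/121)·0.79310 + (25/121)·0.76000 + (38/121)·0.42105 = 0.6694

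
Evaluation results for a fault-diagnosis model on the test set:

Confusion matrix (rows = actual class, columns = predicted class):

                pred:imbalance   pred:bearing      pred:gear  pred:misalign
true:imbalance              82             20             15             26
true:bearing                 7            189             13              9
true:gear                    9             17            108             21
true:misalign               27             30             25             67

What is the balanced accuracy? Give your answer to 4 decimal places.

0.6467

Balanced accuracy = mean of per-class recall.
  imbalance: recall = 82/143 = 0.57343
  bearing: recall = 189/218 = 0.86697
  gear: recall = 108/155 = 0.69677
  misalign: recall = 67/149 = 0.44966
Mean = (0.57343 + 0.86697 + 0.69677 + 0.44966) / 4 = 0.6467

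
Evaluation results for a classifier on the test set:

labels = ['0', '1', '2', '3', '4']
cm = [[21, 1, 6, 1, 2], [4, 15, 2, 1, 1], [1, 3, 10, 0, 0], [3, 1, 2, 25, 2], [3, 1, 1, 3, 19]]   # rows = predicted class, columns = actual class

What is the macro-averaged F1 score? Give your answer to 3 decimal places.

Per-class F1 score (2·TP/(2·TP+FP+FN)):
  0: TP=21, FP=1+6+1+2=10, FN=4+1+3+3=11 → 42/63 = 0.6667
  1: TP=15, FP=4+2+1+1=8, FN=1+3+1+1=6 → 30/44 = 0.6818
  2: TP=10, FP=1+3+0+0=4, FN=6+2+2+1=11 → 20/35 = 0.5714
  3: TP=25, FP=3+1+2+2=8, FN=1+1+0+3=5 → 50/63 = 0.7937
  4: TP=19, FP=3+1+1+3=8, FN=2+1+0+2=5 → 38/51 = 0.7451
Macro-F1 score = mean = (0.6667 + 0.6818 + 0.5714 + 0.7937 + 0.7451) / 5 = 0.692

0.692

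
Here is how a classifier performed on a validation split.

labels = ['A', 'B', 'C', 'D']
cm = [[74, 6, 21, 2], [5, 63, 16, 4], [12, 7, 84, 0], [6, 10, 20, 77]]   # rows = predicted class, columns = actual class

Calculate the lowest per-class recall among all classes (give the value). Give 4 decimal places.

Per-class recall (TP/(TP+FN)):
  A: TP=74, FN=5+12+6=23 → 74/97 = 0.76289
  B: TP=63, FN=6+7+10=23 → 63/86 = 0.73256
  C: TP=84, FN=21+16+20=57 → 84/141 = 0.59574
  D: TP=77, FN=2+4+0=6 → 77/83 = 0.92771
Lowest is class 'C' with recall = 0.5957.

0.5957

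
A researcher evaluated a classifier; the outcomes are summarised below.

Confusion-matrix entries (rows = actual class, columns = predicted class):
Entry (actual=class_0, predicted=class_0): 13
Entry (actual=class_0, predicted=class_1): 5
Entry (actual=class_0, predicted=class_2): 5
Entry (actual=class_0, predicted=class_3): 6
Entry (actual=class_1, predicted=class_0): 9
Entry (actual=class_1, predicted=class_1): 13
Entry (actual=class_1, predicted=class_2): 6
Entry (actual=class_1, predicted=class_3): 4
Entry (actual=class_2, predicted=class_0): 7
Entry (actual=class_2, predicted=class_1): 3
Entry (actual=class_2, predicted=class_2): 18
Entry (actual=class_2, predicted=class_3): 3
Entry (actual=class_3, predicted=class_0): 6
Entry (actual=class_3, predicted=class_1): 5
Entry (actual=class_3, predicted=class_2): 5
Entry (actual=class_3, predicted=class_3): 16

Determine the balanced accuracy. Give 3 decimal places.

0.484

Balanced accuracy = mean of per-class recall.
  class_0: recall = 13/29 = 0.4483
  class_1: recall = 13/32 = 0.4063
  class_2: recall = 18/31 = 0.5806
  class_3: recall = 16/32 = 0.5000
Mean = (0.4483 + 0.4063 + 0.5806 + 0.5000) / 4 = 0.484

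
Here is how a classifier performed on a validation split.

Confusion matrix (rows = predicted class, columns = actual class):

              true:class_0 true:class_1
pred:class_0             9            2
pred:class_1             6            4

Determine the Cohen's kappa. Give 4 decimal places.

Observed agreement pₒ = trace/N = 13/21 = 0.61905
Expected agreement pₑ = Σ (rowᵢ·colᵢ)/N² = (15·11 + 6·10)/21² = 0.51020
κ = (pₒ − pₑ)/(1 − pₑ) = (0.61905 − 0.51020)/(1 − 0.51020) = 0.2222

0.2222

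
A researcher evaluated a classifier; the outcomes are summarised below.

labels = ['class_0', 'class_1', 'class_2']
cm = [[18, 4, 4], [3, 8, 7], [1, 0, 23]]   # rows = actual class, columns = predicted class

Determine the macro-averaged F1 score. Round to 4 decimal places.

0.6921

Per-class F1 score (2·TP/(2·TP+FP+FN)):
  class_0: TP=18, FP=3+1=4, FN=4+4=8 → 36/48 = 0.75000
  class_1: TP=8, FP=4+0=4, FN=3+7=10 → 16/30 = 0.53333
  class_2: TP=23, FP=4+7=11, FN=1+0=1 → 46/58 = 0.79310
Macro-F1 score = mean = (0.75000 + 0.53333 + 0.79310) / 3 = 0.6921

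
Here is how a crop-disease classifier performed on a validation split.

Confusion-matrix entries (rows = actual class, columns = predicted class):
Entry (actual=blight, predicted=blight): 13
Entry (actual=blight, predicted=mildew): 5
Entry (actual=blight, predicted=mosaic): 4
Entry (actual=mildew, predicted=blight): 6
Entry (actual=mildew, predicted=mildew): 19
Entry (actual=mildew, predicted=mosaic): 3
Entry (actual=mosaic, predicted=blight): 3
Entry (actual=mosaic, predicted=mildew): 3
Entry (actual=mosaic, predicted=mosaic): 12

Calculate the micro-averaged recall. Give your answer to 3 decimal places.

Micro-averaging pools counts across classes: ΣTP=44, ΣFP=24, ΣFN=24.
Micro-recall = TP/(TP+FN) on pooled counts = 0.647 (equals overall accuracy in single-label multiclass).

0.647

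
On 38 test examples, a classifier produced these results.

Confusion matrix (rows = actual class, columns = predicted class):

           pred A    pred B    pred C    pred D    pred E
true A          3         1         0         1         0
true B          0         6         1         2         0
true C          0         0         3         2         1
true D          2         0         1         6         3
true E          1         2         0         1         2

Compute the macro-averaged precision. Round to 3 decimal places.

0.520

Per-class precision (TP/(TP+FP)):
  A: TP=3, FP=0+0+2+1=3 → 3/6 = 0.5000
  B: TP=6, FP=1+0+0+2=3 → 6/9 = 0.6667
  C: TP=3, FP=0+1+1+0=2 → 3/5 = 0.6000
  D: TP=6, FP=1+2+2+1=6 → 6/12 = 0.5000
  E: TP=2, FP=0+0+1+3=4 → 2/6 = 0.3333
Macro-precision = mean = (0.5000 + 0.6667 + 0.6000 + 0.5000 + 0.3333) / 5 = 0.520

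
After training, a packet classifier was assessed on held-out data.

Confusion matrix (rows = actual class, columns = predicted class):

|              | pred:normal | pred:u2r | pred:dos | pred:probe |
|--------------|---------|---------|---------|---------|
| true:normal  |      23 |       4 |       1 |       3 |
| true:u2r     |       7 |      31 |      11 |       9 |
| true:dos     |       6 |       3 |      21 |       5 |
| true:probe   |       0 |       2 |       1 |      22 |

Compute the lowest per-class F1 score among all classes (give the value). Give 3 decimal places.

0.609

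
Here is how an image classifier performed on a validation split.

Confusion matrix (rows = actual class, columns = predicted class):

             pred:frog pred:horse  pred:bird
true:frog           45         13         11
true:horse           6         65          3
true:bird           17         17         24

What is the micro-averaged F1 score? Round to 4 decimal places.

Micro-averaging pools counts across classes: ΣTP=134, ΣFP=67, ΣFN=67.
Micro-F1 score = 2·TP/(2·TP+FP+FN) on pooled counts = 0.6667 (equals overall accuracy in single-label multiclass).

0.6667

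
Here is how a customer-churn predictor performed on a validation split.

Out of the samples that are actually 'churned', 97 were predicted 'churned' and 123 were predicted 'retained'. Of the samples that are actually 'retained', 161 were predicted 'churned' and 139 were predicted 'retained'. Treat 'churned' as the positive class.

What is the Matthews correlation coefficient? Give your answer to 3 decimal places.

MCC = (TP·TN − FP·FN) / √((TP+FP)(TP+FN)(TN+FP)(TN+FN))
Numerator = 97·139 − 161·123 = -6320
Denominator = √(258·220·300·262) = √4461336000 = 66793.2332
MCC = -6320 / 66793.2332 = -0.095

-0.095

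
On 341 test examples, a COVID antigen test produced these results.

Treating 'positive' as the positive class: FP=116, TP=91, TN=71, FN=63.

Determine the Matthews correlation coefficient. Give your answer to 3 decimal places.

-0.030

MCC = (TP·TN − FP·FN) / √((TP+FP)(TP+FN)(TN+FP)(TN+FN))
Numerator = 91·71 − 116·63 = -847
Denominator = √(207·154·187·134) = √798798924 = 28263.0310
MCC = -847 / 28263.0310 = -0.030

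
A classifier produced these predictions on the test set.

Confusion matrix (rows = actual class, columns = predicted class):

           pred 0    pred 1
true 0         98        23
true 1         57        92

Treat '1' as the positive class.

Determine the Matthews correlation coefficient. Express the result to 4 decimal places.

0.4298

MCC = (TP·TN − FP·FN) / √((TP+FP)(TP+FN)(TN+FP)(TN+FN))
Numerator = 92·98 − 23·57 = 7705
Denominator = √(115·149·121·155) = √321366925 = 17926.7098
MCC = 7705 / 17926.7098 = 0.4298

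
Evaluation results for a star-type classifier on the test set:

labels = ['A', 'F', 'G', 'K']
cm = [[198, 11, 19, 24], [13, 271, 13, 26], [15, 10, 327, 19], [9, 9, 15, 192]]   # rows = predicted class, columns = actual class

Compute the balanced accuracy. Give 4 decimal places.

Balanced accuracy = mean of per-class recall.
  A: recall = 198/235 = 0.84255
  F: recall = 271/301 = 0.90033
  G: recall = 327/374 = 0.87433
  K: recall = 192/261 = 0.73563
Mean = (0.84255 + 0.90033 + 0.87433 + 0.73563) / 4 = 0.8382

0.8382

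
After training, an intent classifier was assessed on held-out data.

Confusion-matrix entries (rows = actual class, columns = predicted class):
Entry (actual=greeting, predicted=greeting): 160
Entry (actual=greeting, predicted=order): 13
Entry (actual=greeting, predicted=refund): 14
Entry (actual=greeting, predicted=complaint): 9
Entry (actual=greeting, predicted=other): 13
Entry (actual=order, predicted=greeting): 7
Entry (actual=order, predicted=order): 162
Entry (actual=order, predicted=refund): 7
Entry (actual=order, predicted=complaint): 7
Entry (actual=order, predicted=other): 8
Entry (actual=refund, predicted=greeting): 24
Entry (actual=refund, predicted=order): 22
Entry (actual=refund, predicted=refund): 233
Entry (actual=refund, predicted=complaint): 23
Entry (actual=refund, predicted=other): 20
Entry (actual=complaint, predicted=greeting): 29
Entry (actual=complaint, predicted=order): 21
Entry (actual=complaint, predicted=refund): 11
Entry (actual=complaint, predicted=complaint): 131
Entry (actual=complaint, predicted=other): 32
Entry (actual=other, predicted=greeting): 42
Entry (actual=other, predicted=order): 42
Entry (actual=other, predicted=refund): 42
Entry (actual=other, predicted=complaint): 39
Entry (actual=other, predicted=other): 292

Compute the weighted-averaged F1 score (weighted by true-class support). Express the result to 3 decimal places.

0.697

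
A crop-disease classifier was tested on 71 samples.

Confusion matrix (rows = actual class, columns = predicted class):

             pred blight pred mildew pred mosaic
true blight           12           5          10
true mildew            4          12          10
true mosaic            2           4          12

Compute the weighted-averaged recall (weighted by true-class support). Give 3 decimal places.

0.507

Per-class recall (TP/(TP+FN)):
  blight: TP=12, FN=5+10=15 → 12/27 = 0.4444
  mildew: TP=12, FN=4+10=14 → 12/26 = 0.4615
  mosaic: TP=12, FN=2+4=6 → 12/18 = 0.6667
Weighted-recall = Σ (supportᵢ/N)·recallᵢ with N=71: (27/71)·0.4444 + (26/71)·0.4615 + (18/71)·0.6667 = 0.507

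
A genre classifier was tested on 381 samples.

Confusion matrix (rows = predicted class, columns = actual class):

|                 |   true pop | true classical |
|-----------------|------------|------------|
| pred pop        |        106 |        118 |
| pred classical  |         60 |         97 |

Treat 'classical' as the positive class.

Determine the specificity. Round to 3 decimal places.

Specificity = TN/(TN+FP) = 106/(106+60) = 0.639

0.639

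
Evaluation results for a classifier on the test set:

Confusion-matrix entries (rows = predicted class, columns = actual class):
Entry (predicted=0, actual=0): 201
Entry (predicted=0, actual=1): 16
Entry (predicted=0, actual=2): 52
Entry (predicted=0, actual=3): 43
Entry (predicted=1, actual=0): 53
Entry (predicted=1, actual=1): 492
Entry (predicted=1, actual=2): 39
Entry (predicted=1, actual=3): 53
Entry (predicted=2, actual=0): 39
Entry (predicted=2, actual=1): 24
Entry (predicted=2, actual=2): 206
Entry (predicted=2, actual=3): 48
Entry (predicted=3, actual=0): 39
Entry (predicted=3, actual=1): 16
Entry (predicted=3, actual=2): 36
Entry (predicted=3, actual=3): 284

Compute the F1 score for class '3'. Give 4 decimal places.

Treat '3' as positive and all other classes as negative.
F1 score = 2·TP/(2·TP+FP+FN).
3: TP=284, FP=39+16+36=91, FN=43+53+48=144 → 568/803 = 0.70735

0.7073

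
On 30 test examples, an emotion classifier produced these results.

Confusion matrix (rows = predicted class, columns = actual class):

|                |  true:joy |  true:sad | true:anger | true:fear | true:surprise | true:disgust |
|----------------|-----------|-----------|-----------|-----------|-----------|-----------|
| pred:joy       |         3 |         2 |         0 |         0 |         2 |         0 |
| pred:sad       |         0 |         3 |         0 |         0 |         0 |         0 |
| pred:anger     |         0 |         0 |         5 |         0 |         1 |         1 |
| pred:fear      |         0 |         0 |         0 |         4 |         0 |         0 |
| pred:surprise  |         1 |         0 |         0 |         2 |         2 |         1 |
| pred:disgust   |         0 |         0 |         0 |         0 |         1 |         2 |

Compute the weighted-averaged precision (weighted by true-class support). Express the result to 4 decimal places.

0.6984

Per-class precision (TP/(TP+FP)):
  joy: TP=3, FP=2+0+0+2+0=4 → 3/7 = 0.42857
  sad: TP=3, FP=0+0+0+0+0=0 → 3/3 = 1.00000
  anger: TP=5, FP=0+0+0+1+1=2 → 5/7 = 0.71429
  fear: TP=4, FP=0+0+0+0+0=0 → 4/4 = 1.00000
  surprise: TP=2, FP=1+0+0+2+1=4 → 2/6 = 0.33333
  disgust: TP=2, FP=0+0+0+0+1=1 → 2/3 = 0.66667
Weighted-precision = Σ (supportᵢ/N)·precisionᵢ with N=30: (4/30)·0.42857 + (5/30)·1.00000 + (5/30)·0.71429 + (6/30)·1.00000 + (6/30)·0.33333 + (4/30)·0.66667 = 0.6984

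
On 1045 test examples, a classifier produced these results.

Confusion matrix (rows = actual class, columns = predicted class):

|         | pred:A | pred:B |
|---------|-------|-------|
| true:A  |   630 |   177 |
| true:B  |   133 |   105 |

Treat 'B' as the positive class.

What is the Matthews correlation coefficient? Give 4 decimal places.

MCC = (TP·TN − FP·FN) / √((TP+FP)(TP+FN)(TN+FP)(TN+FN))
Numerator = 105·630 − 177·133 = 42609
Denominator = √(282·238·807·763) = √41326072956 = 203288.1525
MCC = 42609 / 203288.1525 = 0.2096

0.2096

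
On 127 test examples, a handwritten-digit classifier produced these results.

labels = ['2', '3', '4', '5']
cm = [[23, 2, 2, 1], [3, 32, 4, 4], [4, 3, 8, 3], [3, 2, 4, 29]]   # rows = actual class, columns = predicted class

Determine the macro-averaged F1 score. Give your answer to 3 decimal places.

Per-class F1 score (2·TP/(2·TP+FP+FN)):
  2: TP=23, FP=3+4+3=10, FN=2+2+1=5 → 46/61 = 0.7541
  3: TP=32, FP=2+3+2=7, FN=3+4+4=11 → 64/82 = 0.7805
  4: TP=8, FP=2+4+4=10, FN=4+3+3=10 → 16/36 = 0.4444
  5: TP=29, FP=1+4+3=8, FN=3+2+4=9 → 58/75 = 0.7733
Macro-F1 score = mean = (0.7541 + 0.7805 + 0.4444 + 0.7733) / 4 = 0.688

0.688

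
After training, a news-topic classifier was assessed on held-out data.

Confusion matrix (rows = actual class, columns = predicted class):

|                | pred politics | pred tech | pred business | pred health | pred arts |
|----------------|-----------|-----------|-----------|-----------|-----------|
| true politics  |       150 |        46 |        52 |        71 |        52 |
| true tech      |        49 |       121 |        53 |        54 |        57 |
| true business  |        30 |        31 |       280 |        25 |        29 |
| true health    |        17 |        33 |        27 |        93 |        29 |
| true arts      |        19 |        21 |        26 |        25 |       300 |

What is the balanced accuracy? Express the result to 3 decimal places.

Balanced accuracy = mean of per-class recall.
  politics: recall = 150/371 = 0.4043
  tech: recall = 121/334 = 0.3623
  business: recall = 280/395 = 0.7089
  health: recall = 93/199 = 0.4673
  arts: recall = 300/391 = 0.7673
Mean = (0.4043 + 0.3623 + 0.7089 + 0.4673 + 0.7673) / 5 = 0.542

0.542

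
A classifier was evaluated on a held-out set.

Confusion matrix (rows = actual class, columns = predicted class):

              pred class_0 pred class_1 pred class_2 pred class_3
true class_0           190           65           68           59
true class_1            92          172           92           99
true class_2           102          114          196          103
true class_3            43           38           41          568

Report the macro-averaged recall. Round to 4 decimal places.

Per-class recall (TP/(TP+FN)):
  class_0: TP=190, FN=65+68+59=192 → 190/382 = 0.49738
  class_1: TP=172, FN=92+92+99=283 → 172/455 = 0.37802
  class_2: TP=196, FN=102+114+103=319 → 196/515 = 0.38058
  class_3: TP=568, FN=43+38+41=122 → 568/690 = 0.82319
Macro-recall = mean = (0.49738 + 0.37802 + 0.38058 + 0.82319) / 4 = 0.5198

0.5198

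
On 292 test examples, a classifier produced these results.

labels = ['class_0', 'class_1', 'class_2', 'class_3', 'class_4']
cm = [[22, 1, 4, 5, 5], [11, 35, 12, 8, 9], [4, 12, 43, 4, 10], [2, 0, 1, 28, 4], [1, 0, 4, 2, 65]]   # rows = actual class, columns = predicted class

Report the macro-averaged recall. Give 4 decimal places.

0.6706

Per-class recall (TP/(TP+FN)):
  class_0: TP=22, FN=1+4+5+5=15 → 22/37 = 0.59459
  class_1: TP=35, FN=11+12+8+9=40 → 35/75 = 0.46667
  class_2: TP=43, FN=4+12+4+10=30 → 43/73 = 0.58904
  class_3: TP=28, FN=2+0+1+4=7 → 28/35 = 0.80000
  class_4: TP=65, FN=1+0+4+2=7 → 65/72 = 0.90278
Macro-recall = mean = (0.59459 + 0.46667 + 0.58904 + 0.80000 + 0.90278) / 5 = 0.6706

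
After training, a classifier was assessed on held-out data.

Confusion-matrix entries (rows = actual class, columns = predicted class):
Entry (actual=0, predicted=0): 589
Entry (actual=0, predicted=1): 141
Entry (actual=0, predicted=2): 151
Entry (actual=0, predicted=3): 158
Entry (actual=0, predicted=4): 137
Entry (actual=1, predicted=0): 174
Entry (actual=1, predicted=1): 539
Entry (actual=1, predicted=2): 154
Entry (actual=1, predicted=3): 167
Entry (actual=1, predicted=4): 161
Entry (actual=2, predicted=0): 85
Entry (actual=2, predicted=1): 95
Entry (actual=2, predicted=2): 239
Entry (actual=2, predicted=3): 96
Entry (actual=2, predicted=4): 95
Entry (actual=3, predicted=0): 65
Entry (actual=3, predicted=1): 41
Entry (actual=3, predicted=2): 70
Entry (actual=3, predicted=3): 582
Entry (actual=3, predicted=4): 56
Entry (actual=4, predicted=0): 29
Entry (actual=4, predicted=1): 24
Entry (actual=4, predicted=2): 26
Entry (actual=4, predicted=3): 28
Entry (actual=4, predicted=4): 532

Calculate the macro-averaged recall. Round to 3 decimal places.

0.578

Per-class recall (TP/(TP+FN)):
  0: TP=589, FN=141+151+158+137=587 → 589/1176 = 0.5009
  1: TP=539, FN=174+154+167+161=656 → 539/1195 = 0.4510
  2: TP=239, FN=85+95+96+95=371 → 239/610 = 0.3918
  3: TP=582, FN=65+41+70+56=232 → 582/814 = 0.7150
  4: TP=532, FN=29+24+26+28=107 → 532/639 = 0.8326
Macro-recall = mean = (0.5009 + 0.4510 + 0.3918 + 0.7150 + 0.8326) / 5 = 0.578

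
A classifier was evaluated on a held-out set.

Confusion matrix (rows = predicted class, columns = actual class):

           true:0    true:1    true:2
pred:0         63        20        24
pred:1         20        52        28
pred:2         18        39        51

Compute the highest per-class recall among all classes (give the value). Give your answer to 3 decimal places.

0.624

Per-class recall (TP/(TP+FN)):
  0: TP=63, FN=20+18=38 → 63/101 = 0.6238
  1: TP=52, FN=20+39=59 → 52/111 = 0.4685
  2: TP=51, FN=24+28=52 → 51/103 = 0.4951
Highest is class '0' with recall = 0.624.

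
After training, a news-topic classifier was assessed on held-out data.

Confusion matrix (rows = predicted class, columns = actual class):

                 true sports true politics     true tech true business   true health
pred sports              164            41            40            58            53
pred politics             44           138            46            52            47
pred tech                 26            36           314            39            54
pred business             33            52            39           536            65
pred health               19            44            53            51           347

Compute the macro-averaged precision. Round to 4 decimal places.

0.5933

Per-class precision (TP/(TP+FP)):
  sports: TP=164, FP=41+40+58+53=192 → 164/356 = 0.46067
  politics: TP=138, FP=44+46+52+47=189 → 138/327 = 0.42202
  tech: TP=314, FP=26+36+39+54=155 → 314/469 = 0.66951
  business: TP=536, FP=33+52+39+65=189 → 536/725 = 0.73931
  health: TP=347, FP=19+44+53+51=167 → 347/514 = 0.67510
Macro-precision = mean = (0.46067 + 0.42202 + 0.66951 + 0.73931 + 0.67510) / 5 = 0.5933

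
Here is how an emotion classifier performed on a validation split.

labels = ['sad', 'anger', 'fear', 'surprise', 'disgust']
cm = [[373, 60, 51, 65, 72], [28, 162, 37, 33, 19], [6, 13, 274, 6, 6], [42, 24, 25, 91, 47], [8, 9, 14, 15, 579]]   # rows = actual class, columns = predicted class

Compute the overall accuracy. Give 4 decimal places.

0.7183

Accuracy = trace / total = (373+162+274+91+579=1479) / 2059 = 1479/2059 = 0.7183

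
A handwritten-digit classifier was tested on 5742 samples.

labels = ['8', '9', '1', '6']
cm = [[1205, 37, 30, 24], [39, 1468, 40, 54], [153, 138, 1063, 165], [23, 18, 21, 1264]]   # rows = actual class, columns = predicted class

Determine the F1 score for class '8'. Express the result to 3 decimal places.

0.887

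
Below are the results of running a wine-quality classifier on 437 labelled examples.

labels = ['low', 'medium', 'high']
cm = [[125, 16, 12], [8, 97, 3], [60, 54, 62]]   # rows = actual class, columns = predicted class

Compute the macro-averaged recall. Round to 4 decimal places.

0.6891

Per-class recall (TP/(TP+FN)):
  low: TP=125, FN=16+12=28 → 125/153 = 0.81699
  medium: TP=97, FN=8+3=11 → 97/108 = 0.89815
  high: TP=62, FN=60+54=114 → 62/176 = 0.35227
Macro-recall = mean = (0.81699 + 0.89815 + 0.35227) / 3 = 0.6891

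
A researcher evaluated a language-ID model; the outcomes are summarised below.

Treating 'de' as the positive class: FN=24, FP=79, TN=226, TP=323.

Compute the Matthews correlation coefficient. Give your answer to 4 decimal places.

0.6894

MCC = (TP·TN − FP·FN) / √((TP+FP)(TP+FN)(TN+FP)(TN+FN))
Numerator = 323·226 − 79·24 = 71102
Denominator = √(402·347·305·250) = √10636417500 = 103133.0088
MCC = 71102 / 103133.0088 = 0.6894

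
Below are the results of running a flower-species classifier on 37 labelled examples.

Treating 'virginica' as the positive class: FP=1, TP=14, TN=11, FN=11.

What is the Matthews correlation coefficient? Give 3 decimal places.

0.454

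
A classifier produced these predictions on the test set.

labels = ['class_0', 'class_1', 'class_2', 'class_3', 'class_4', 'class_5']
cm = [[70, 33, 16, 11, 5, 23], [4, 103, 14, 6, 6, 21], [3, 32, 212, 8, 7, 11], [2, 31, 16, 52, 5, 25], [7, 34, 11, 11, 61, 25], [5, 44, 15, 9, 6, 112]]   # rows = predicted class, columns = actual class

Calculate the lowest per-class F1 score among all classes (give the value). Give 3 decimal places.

0.456

Per-class F1 score (2·TP/(2·TP+FP+FN)):
  class_0: TP=70, FP=33+16+11+5+23=88, FN=4+3+2+7+5=21 → 140/249 = 0.5622
  class_1: TP=103, FP=4+14+6+6+21=51, FN=33+32+31+34+44=174 → 206/431 = 0.4780
  class_2: TP=212, FP=3+32+8+7+11=61, FN=16+14+16+11+15=72 → 424/557 = 0.7612
  class_3: TP=52, FP=2+31+16+5+25=79, FN=11+6+8+11+9=45 → 104/228 = 0.4561
  class_4: TP=61, FP=7+34+11+11+25=88, FN=5+6+7+5+6=29 → 122/239 = 0.5105
  class_5: TP=112, FP=5+44+15+9+6=79, FN=23+21+11+25+25=105 → 224/408 = 0.5490
Lowest is class 'class_3' with F1 score = 0.456.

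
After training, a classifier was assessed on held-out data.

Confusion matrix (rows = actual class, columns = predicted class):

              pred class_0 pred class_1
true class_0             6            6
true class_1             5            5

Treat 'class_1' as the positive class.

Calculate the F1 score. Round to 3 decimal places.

0.476

Precision = TP/(TP+FP) = 5/11 = 0.4545
Recall = TP/(TP+FN) = 5/10 = 0.5000
F1 = 2·TP/(2·TP+FP+FN) = 10/21 = 0.476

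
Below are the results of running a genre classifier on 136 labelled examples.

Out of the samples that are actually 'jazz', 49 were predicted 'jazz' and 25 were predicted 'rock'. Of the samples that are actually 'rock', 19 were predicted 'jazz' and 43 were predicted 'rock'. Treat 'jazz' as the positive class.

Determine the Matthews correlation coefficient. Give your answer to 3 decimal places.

0.354

MCC = (TP·TN − FP·FN) / √((TP+FP)(TP+FN)(TN+FP)(TN+FN))
Numerator = 49·43 − 19·25 = 1632
Denominator = √(68·74·62·68) = √21214912 = 4605.9648
MCC = 1632 / 4605.9648 = 0.354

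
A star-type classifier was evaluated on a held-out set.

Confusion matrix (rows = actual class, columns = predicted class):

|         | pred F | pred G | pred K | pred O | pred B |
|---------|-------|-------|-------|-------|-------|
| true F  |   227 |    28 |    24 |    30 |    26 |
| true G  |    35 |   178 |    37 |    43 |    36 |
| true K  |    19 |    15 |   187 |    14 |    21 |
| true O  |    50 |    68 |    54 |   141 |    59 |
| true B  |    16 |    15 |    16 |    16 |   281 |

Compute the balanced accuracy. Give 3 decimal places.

0.629

Balanced accuracy = mean of per-class recall.
  F: recall = 227/335 = 0.6776
  G: recall = 178/329 = 0.5410
  K: recall = 187/256 = 0.7305
  O: recall = 141/372 = 0.3790
  B: recall = 281/344 = 0.8169
Mean = (0.6776 + 0.5410 + 0.7305 + 0.3790 + 0.8169) / 5 = 0.629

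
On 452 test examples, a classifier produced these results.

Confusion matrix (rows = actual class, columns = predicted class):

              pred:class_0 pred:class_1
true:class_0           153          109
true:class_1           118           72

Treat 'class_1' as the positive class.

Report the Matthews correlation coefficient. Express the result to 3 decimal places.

MCC = (TP·TN − FP·FN) / √((TP+FP)(TP+FN)(TN+FP)(TN+FN))
Numerator = 72·153 − 109·118 = -1846
Denominator = √(181·190·262·271) = √2441758780 = 49414.1557
MCC = -1846 / 49414.1557 = -0.037

-0.037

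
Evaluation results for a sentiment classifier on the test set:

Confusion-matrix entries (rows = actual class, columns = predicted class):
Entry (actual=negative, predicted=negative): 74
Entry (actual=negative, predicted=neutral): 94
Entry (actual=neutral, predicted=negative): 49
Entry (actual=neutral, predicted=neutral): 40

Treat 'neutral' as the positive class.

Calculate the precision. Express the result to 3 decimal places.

0.299

Precision = TP/(TP+FP) = 40/(40+94) = 40/134 = 0.299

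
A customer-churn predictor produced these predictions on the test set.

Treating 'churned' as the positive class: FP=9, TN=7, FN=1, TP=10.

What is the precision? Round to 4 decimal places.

Precision = TP/(TP+FP) = 10/(10+9) = 10/19 = 0.5263

0.5263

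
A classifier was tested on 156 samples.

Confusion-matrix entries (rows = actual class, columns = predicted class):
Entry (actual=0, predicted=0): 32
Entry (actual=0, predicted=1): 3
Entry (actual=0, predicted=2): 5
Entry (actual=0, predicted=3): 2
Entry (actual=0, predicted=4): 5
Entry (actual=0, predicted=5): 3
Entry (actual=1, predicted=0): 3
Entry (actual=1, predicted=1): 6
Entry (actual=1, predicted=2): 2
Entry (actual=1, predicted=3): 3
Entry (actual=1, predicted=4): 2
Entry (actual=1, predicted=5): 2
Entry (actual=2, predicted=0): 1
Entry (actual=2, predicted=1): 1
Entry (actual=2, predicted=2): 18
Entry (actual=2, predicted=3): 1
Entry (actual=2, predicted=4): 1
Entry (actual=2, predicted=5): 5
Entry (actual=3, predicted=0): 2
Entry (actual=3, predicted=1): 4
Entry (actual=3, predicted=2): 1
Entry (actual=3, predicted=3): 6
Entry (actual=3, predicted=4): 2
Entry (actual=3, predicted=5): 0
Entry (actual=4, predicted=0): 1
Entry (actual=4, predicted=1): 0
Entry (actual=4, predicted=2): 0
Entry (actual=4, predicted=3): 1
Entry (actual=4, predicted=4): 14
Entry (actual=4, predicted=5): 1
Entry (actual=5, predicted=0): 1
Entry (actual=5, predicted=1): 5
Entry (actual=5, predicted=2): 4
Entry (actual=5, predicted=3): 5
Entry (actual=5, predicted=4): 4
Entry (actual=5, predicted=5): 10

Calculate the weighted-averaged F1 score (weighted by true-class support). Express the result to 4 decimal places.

Per-class F1 score (2·TP/(2·TP+FP+FN)):
  0: TP=32, FP=3+1+2+1+1=8, FN=3+5+2+5+3=18 → 64/90 = 0.71111
  1: TP=6, FP=3+1+4+0+5=13, FN=3+2+3+2+2=12 → 12/37 = 0.32432
  2: TP=18, FP=5+2+1+0+4=12, FN=1+1+1+1+5=9 → 36/57 = 0.63158
  3: TP=6, FP=2+3+1+1+5=12, FN=2+4+1+2+0=9 → 12/33 = 0.36364
  4: TP=14, FP=5+2+1+2+4=14, FN=1+0+0+1+1=3 → 28/45 = 0.62222
  5: TP=10, FP=3+2+5+0+1=11, FN=1+5+4+5+4=19 → 20/50 = 0.40000
Weighted-F1 score = Σ (supportᵢ/N)·F1 scoreᵢ with N=156: (50/156)·0.71111 + (18/156)·0.32432 + (27/156)·0.63158 + (15/156)·0.36364 + (17/156)·0.62222 + (29/156)·0.40000 = 0.5518

0.5518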